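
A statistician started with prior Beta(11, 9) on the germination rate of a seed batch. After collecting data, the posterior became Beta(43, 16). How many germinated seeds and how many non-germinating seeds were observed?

A Beta(α, β) prior with s successes and f failures in binomial data gives a Beta(α+s, β+f) posterior.
Match parameters: s=43−11=32, f=16−9=7.

32 germinated seeds and 7 non-germinating seeds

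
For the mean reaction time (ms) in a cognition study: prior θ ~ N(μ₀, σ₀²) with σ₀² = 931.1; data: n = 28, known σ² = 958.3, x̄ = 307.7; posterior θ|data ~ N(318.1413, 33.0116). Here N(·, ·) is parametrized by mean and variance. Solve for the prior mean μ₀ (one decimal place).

The posterior mean is a precision-weighted average: μ_n = (τ₀μ₀ + τ_data·x̄)/(τ₀+τ_data), with τ₀=1/σ₀² and τ_data=n/σ².
Here τ₀ = 1/931.1 = 0.001074 and τ_data = 28/958.3 = 0.029218, so τ_n = 0.030292.
Rearranging for μ₀: μ₀ = (μ_n·τ_n − τ_data·x̄)/τ₀ = (318.1413·0.030292 − 0.029218·307.7) / 0.001074 = 0.646758/0.001074 ≈ 602.2.

μ₀ = 602.2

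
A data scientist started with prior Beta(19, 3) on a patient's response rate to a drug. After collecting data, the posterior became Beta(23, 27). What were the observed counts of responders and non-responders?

4 responders and 24 non-responders

Under Beta–binomial conjugacy the posterior parameters are (a+s, b+f).
Match parameters: s=23−19=4, f=27−3=24.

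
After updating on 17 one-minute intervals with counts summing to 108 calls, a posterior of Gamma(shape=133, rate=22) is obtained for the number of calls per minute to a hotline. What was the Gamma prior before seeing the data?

Gamma–Poisson conjugacy: posterior shape = α + Σxᵢ, posterior rate = β + n.
So α = 133 − 108 = 25 and β = 22 − 17 = 5.

Gamma(shape=25, rate=5)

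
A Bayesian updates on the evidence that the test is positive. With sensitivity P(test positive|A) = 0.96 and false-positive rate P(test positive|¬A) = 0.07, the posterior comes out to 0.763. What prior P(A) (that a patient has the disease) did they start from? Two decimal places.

P(A) = 0.19

In odds form, posterior odds = prior odds × likelihood ratio, so prior odds = posterior odds ÷ LR.
Posterior odds = 0.763/(1−0.763) = 3.2194. LR = 0.96/0.07 = 13.7143.
Prior odds = 3.2194/13.7143 = 0.2347, so P(A) = 0.2347/(1+0.2347) ≈ 0.19.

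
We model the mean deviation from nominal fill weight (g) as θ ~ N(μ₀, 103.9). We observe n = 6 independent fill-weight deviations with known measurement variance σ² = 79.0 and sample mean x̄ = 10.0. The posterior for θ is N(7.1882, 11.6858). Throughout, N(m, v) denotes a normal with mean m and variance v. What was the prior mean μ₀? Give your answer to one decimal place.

The posterior mean is a precision-weighted average: μ_n = (τ₀μ₀ + τ_data·x̄)/(τ₀+τ_data), with τ₀=1/σ₀² and τ_data=n/σ².
Here τ₀ = 1/103.9 = 0.009625 and τ_data = 6/79.0 = 0.075949, so τ_n = 0.085574.
Rearranging for μ₀: μ₀ = (μ_n·τ_n − τ_data·x̄)/τ₀ = (7.1882·0.085574 − 0.075949·10.0) / 0.009625 = -0.144367/0.009625 ≈ -15.0.

μ₀ = -15.0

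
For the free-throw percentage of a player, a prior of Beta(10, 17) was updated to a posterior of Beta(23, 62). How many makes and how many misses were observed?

Under Beta–binomial conjugacy the posterior parameters are (α+s, β+f).
Match parameters: s=23−10=13, f=62−17=45.

13 makes and 45 misses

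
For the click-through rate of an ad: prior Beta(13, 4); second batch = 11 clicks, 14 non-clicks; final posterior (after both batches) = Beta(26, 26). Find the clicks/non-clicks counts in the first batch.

Because Beta–binomial updating is additive in the counts, the combined data contributed (α_post−α_prior, β_post−β_prior) successes and failures.
Total across both batches: 26−13=13 clicks, 26−4=22 non-clicks.
Subtract the second batch: 13−11=2 clicks and 22−14=8 non-clicks.

2 clicks and 8 non-clicks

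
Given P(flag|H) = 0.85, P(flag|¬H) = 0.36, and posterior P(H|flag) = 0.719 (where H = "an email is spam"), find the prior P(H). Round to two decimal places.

In odds form, posterior odds = prior odds × likelihood ratio, so prior odds = posterior odds ÷ LR.
Posterior odds = 0.719/(1−0.719) = 2.5587. LR = 0.85/0.36 = 2.3611.
Prior odds = 2.5587/2.3611 = 1.0837, so P(H) = 1.0837/(1+1.0837) ≈ 0.52.

P(H) = 0.52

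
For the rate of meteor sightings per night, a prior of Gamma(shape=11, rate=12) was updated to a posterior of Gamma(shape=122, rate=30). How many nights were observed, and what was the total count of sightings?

n = 18 nights with total 111 sightings

Gamma–Poisson conjugacy: posterior shape = α + Σxᵢ, posterior rate = β + n.
Matching: Σxᵢ = 122 − 11 = 111 and n = 30 − 12 = 18.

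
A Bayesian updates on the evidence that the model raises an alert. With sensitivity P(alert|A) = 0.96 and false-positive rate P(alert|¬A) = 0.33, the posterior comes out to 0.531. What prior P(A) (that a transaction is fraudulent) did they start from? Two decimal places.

In odds form, posterior odds = prior odds × likelihood ratio, so prior odds = posterior odds ÷ LR.
Posterior odds = 0.531/(1−0.531) = 1.1322. LR = 0.96/0.33 = 2.9091.
Prior odds = 1.1322/2.9091 = 0.3892, so P(A) = 0.3892/(1+0.3892) ≈ 0.28.

P(A) = 0.28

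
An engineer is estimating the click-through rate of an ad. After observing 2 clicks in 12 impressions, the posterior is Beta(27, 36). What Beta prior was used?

Beta(25, 26)

Under Beta–binomial conjugacy the posterior parameters are (α+s, β+f).
Subtract the data counts: 27−2=25, 36−10=26.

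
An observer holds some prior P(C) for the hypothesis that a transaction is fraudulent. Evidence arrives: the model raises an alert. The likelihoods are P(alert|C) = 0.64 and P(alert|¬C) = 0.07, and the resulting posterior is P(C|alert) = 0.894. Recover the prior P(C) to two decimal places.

In odds form, posterior odds = prior odds × likelihood ratio, so prior odds = posterior odds ÷ LR.
Posterior odds = 0.894/(1−0.894) = 8.4340. LR = 0.64/0.07 = 9.1429.
Prior odds = 8.4340/9.1429 = 0.9225, so P(C) = 0.9225/(1+0.9225) ≈ 0.48.

P(C) = 0.48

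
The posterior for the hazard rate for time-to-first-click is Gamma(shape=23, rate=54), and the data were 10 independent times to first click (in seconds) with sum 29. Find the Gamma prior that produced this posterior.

Gamma(shape=13, rate=25)

For an exponential likelihood with a Gamma(α, β) prior on the rate, n observations with total T give posterior Gamma(α+n, β+T).
So α = 23 − 10 = 13 and β = 54 − 29 = 25.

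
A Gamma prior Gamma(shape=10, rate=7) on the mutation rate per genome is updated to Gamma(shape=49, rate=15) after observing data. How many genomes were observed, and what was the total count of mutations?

n = 8 genomes with total 39 mutations

A Gamma(α, β) prior (rate parametrization) on a Poisson rate with n observations summing to S gives posterior Gamma(α+S, β+n).
Matching: Σxᵢ = 49 − 10 = 39 and n = 15 − 7 = 8.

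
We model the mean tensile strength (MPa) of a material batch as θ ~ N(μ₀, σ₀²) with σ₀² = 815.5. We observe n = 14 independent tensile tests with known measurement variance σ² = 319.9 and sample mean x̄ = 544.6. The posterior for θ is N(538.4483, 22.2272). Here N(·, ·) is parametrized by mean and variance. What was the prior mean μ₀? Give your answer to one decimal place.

μ₀ = 318.9

The posterior mean is a precision-weighted average: μ_n = (τ₀μ₀ + τ_data·x̄)/(τ₀+τ_data), with τ₀=1/σ₀² and τ_data=n/σ².
Here τ₀ = 1/815.5 = 0.001226 and τ_data = 14/319.9 = 0.043764, so τ_n = 0.044990.
Rearranging for μ₀: μ₀ = (μ_n·τ_n − τ_data·x̄)/τ₀ = (538.4483·0.044990 − 0.043764·544.6) / 0.001226 = 0.390915/0.001226 ≈ 318.9.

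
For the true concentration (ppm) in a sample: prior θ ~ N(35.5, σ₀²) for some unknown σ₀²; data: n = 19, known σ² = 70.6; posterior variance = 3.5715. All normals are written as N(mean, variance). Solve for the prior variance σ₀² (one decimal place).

σ₀² = 92.0

For the Normal–Normal model with known σ², precisions add: τ_n = τ₀ + n/σ².
So 1/σ₀² = 1/3.5715 − 19/70.6 = 0.279994 − 0.269122 = 0.010872.
Hence σ₀² = 1/0.010872 ≈ 92.0.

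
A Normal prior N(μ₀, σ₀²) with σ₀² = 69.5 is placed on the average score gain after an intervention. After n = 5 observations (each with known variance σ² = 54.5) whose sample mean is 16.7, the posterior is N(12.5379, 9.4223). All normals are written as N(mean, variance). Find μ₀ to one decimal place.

μ₀ = -14.0

With known observation variance, the Normal–Normal posterior has precision τ_n = τ₀ + n/σ² and mean μ_n = (τ₀μ₀ + (n/σ²)x̄)/τ_n.
Here τ₀ = 1/69.5 = 0.014388 and τ_data = 5/54.5 = 0.091743, so τ_n = 0.106131.
Rearranging for μ₀: μ₀ = (μ_n·τ_n − τ_data·x̄)/τ₀ = (12.5379·0.106131 − 0.091743·16.7) / 0.014388 = -0.201448/0.014388 ≈ -14.0.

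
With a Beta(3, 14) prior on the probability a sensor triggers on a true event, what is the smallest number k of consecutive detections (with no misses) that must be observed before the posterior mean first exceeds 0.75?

k = 40

After k detections and 0 misses the posterior is Beta(3+k, 14), with mean (3+k)/(3+14+k).
Set (3+k)/(17+k) > 0.75 and solve: k > (0.75·17 − 3)/(1 − 0.75) = 39.000.
The smallest integer exceeding 39.000 is 40, and checking k=40: (43)/(57) = 0.7544 > 0.75.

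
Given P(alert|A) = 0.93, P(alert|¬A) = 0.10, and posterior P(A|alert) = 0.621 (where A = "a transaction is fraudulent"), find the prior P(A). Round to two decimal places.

Bayes' rule in odds form gives O(A|E) = O(A)·[P(E|A)/P(E|¬A)], hence O(A) = O(A|E)/LR.
Posterior odds = 0.621/(1−0.621) = 1.6385. LR = 0.93/0.10 = 9.3000.
Prior odds = 1.6385/9.3000 = 0.1762, so P(A) = 0.1762/(1+0.1762) ≈ 0.15.

P(A) = 0.15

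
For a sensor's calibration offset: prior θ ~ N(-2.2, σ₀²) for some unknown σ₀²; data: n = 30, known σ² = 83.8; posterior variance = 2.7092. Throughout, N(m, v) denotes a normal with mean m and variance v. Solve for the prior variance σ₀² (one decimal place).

Posterior precision equals prior precision plus data precision: 1/σ_n² = 1/σ₀² + n/σ².
So 1/σ₀² = 1/2.7092 − 30/83.8 = 0.369113 − 0.357995 = 0.011118.
Hence σ₀² = 1/0.011118 ≈ 89.9.

σ₀² = 89.9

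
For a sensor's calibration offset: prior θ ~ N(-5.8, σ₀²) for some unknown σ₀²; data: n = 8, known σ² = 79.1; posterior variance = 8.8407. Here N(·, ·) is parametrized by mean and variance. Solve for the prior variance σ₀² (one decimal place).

σ₀² = 83.5

For the Normal–Normal model with known σ², precisions add: τ_n = τ₀ + n/σ².
So 1/σ₀² = 1/8.8407 − 8/79.1 = 0.113113 − 0.101138 = 0.011975.
Hence σ₀² = 1/0.011975 ≈ 83.5.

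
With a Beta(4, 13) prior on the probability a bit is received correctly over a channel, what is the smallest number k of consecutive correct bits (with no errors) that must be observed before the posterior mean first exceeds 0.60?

After k correct bits and 0 errors the posterior is Beta(4+k, 13), with mean (4+k)/(4+13+k).
Set (4+k)/(17+k) > 0.60 and solve: k > (0.60·17 − 4)/(1 − 0.60) = 15.500.
The smallest integer exceeding 15.500 is 16.

k = 16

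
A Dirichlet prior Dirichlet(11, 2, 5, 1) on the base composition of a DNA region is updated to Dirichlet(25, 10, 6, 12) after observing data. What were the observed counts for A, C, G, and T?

For a Dirichlet(α) prior with multinomial counts c, the posterior is Dirichlet(α + c) componentwise.
Counts are posterior − prior componentwise: 25−11=14, 10−2=8, 6−5=1, 12−1=11.

counts (14, 8, 1, 11)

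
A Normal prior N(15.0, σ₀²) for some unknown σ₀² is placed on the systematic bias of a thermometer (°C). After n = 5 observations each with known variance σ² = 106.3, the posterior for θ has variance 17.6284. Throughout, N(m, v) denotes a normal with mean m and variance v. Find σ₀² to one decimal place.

σ₀² = 103.2

For the Normal–Normal model with known σ², precisions add: τ_n = τ₀ + n/σ².
So 1/σ₀² = 1/17.6284 − 5/106.3 = 0.056727 − 0.047037 = 0.009690.
Hence σ₀² = 1/0.009690 ≈ 103.2.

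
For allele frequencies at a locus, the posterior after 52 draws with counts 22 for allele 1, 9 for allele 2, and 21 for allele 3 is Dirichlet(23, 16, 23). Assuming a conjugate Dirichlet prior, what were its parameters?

For a Dirichlet(α) prior with multinomial counts c, the posterior is Dirichlet(α + c) componentwise.
Subtract each count from the matching posterior parameter: 23−22=1, 16−9=7, 23−21=2.

Dirichlet(1, 7, 2)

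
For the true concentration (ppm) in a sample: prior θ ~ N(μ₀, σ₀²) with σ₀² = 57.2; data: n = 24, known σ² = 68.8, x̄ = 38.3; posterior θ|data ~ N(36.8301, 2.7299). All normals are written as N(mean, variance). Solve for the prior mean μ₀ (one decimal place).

μ₀ = 7.5

The posterior mean is a precision-weighted average: μ_n = (τ₀μ₀ + τ_data·x̄)/(τ₀+τ_data), with τ₀=1/σ₀² and τ_data=n/σ².
Here τ₀ = 1/57.2 = 0.017483 and τ_data = 24/68.8 = 0.348837, so τ_n = 0.366320.
Rearranging for μ₀: μ₀ = (μ_n·τ_n − τ_data·x̄)/τ₀ = (36.8301·0.366320 − 0.348837·38.3) / 0.017483 = 0.131145/0.017483 ≈ 7.5.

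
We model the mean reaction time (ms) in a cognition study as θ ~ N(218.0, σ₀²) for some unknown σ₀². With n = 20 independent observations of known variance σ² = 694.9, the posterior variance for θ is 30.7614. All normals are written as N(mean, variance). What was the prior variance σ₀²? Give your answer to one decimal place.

σ₀² = 268.3

Posterior precision equals prior precision plus data precision: 1/σ_n² = 1/σ₀² + n/σ².
So 1/σ₀² = 1/30.7614 − 20/694.9 = 0.032508 − 0.028781 = 0.003727.
Hence σ₀² = 1/0.003727 ≈ 268.3.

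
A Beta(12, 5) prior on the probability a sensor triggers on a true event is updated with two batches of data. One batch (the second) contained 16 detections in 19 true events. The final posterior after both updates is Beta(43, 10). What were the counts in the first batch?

15 detections and 2 misses

Because Beta–binomial updating is additive in the counts, the combined data contributed (α_post−α_prior, β_post−β_prior) successes and failures.
Total across both batches: 43−12=31 detections, 10−5=5 misses.
Subtract the second batch: 31−16=15 detections and 5−3=2 misses.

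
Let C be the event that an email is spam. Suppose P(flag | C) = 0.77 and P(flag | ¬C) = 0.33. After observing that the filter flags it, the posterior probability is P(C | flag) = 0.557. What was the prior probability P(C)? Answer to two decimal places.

Bayes' rule in odds form gives O(C|E) = O(C)·[P(E|C)/P(E|¬C)], hence O(C) = O(C|E)/LR.
Posterior odds = 0.557/(1−0.557) = 1.2573. LR = 0.77/0.33 = 2.3333.
Prior odds = 1.2573/2.3333 = 0.5389, so P(C) = 0.5389/(1+0.5389) ≈ 0.35.

P(C) = 0.35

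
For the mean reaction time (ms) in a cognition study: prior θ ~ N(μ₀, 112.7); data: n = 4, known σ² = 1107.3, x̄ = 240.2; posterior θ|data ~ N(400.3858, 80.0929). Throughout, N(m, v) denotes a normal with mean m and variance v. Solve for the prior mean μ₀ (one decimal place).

The posterior mean is a precision-weighted average: μ_n = (τ₀μ₀ + τ_data·x̄)/(τ₀+τ_data), with τ₀=1/σ₀² and τ_data=n/σ².
Here τ₀ = 1/112.7 = 0.008873 and τ_data = 4/1107.3 = 0.003612, so τ_n = 0.012485.
Rearranging for μ₀: μ₀ = (μ_n·τ_n − τ_data·x̄)/τ₀ = (400.3858·0.012485 − 0.003612·240.2) / 0.008873 = 4.131214/0.008873 ≈ 465.6.

μ₀ = 465.6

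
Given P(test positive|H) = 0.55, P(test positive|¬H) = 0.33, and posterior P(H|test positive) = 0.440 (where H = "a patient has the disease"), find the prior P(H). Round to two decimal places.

P(H) = 0.32

In odds form, posterior odds = prior odds × likelihood ratio, so prior odds = posterior odds ÷ LR.
Posterior odds = 0.440/(1−0.440) = 0.7857. LR = 0.55/0.33 = 1.6667.
Prior odds = 0.7857/1.6667 = 0.4714, so P(H) = 0.4714/(1+0.4714) ≈ 0.32.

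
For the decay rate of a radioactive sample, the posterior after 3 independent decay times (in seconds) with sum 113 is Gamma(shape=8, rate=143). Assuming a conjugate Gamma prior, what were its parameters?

Gamma(shape=5, rate=30)

Gamma–exponential conjugacy: posterior shape = α + n, posterior rate = β + Σtᵢ.
So α = 8 − 3 = 5 and β = 143 − 113 = 30.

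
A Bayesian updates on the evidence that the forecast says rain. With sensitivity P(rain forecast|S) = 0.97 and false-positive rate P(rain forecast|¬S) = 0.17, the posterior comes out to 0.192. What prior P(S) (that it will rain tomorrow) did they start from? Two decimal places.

P(S) = 0.04

In odds form, posterior odds = prior odds × likelihood ratio, so prior odds = posterior odds ÷ LR.
Posterior odds = 0.192/(1−0.192) = 0.2376. LR = 0.97/0.17 = 5.7059.
Prior odds = 0.2376/5.7059 = 0.0416, so P(S) = 0.0416/(1+0.0416) ≈ 0.04.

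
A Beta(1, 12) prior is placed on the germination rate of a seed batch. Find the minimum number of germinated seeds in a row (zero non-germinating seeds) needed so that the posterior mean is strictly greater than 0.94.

After k germinated seeds and 0 non-germinating seeds the posterior is Beta(1+k, 12), with mean (1+k)/(1+12+k).
Set (1+k)/(13+k) > 0.94 and solve: k > (0.94·13 − 1)/(1 − 0.94) = 187.000.
The smallest integer exceeding 187.000 is 188.

k = 188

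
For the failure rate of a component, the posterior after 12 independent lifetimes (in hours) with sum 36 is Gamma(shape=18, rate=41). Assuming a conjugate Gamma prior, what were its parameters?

Gamma(shape=6, rate=5)

For an exponential likelihood with a Gamma(α, β) prior on the rate, n observations with total T give posterior Gamma(α+n, β+T).
So α = 18 − 12 = 6 and β = 41 − 36 = 5.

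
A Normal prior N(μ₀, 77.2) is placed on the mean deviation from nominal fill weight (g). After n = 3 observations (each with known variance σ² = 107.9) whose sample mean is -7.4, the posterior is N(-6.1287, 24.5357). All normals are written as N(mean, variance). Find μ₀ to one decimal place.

With known observation variance, the Normal–Normal posterior has precision τ_n = τ₀ + n/σ² and mean μ_n = (τ₀μ₀ + (n/σ²)x̄)/τ_n.
Here τ₀ = 1/77.2 = 0.012953 and τ_data = 3/107.9 = 0.027804, so τ_n = 0.040757.
Rearranging for μ₀: μ₀ = (μ_n·τ_n − τ_data·x̄)/τ₀ = (-6.1287·0.040757 − 0.027804·-7.4) / 0.012953 = -0.044038/0.012953 ≈ -3.4.

μ₀ = -3.4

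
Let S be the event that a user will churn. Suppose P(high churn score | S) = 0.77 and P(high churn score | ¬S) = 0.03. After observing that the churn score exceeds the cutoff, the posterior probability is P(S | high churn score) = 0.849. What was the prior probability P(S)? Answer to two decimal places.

In odds form, posterior odds = prior odds × likelihood ratio, so prior odds = posterior odds ÷ LR.
Posterior odds = 0.849/(1−0.849) = 5.6225. LR = 0.77/0.03 = 25.6667.
Prior odds = 5.6225/25.6667 = 0.2191, so P(S) = 0.2191/(1+0.2191) ≈ 0.18.

P(S) = 0.18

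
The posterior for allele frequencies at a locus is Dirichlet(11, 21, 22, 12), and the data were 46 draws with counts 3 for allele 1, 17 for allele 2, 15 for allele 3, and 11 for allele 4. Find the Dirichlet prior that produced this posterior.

For a Dirichlet(α) prior with multinomial counts c, the posterior is Dirichlet(α + c) componentwise.
Subtract each count from the matching posterior parameter: 11−3=8, 21−17=4, 22−15=7, 12−11=1.

Dirichlet(8, 4, 7, 1)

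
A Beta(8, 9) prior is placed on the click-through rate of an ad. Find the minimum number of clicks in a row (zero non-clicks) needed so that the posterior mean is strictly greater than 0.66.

k = 10

After k clicks and 0 non-clicks the posterior is Beta(8+k, 9), with mean (8+k)/(8+9+k).
Set (8+k)/(17+k) > 0.66 and solve: k > (0.66·17 − 8)/(1 − 0.66) = 9.471.
The smallest integer exceeding 9.471 is 10.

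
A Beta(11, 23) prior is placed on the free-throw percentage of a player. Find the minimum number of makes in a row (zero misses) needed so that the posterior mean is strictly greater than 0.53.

k = 15

After k makes and 0 misses the posterior is Beta(11+k, 23), with mean (11+k)/(11+23+k).
Set (11+k)/(34+k) > 0.53 and solve: k > (0.53·34 − 11)/(1 − 0.53) = 14.936.
The smallest integer exceeding 14.936 is 15, and checking k=15: (26)/(49) = 0.5306 > 0.53.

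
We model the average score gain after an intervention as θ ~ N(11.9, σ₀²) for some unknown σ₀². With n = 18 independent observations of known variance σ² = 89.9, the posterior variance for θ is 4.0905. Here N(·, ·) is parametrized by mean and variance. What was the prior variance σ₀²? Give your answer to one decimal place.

σ₀² = 22.6

Posterior precision equals prior precision plus data precision: 1/σ_n² = 1/σ₀² + n/σ².
So 1/σ₀² = 1/4.0905 − 18/89.9 = 0.244469 − 0.200222 = 0.044247.
Hence σ₀² = 1/0.044247 ≈ 22.6.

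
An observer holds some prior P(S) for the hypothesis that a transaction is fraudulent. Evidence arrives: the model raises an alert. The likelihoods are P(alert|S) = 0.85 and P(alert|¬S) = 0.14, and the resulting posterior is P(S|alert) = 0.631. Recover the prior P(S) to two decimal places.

Bayes' rule in odds form gives O(S|E) = O(S)·[P(E|S)/P(E|¬S)], hence O(S) = O(S|E)/LR.
Posterior odds = 0.631/(1−0.631) = 1.7100. LR = 0.85/0.14 = 6.0714.
Prior odds = 1.7100/6.0714 = 0.2816, so P(S) = 0.2816/(1+0.2816) ≈ 0.22.

P(S) = 0.22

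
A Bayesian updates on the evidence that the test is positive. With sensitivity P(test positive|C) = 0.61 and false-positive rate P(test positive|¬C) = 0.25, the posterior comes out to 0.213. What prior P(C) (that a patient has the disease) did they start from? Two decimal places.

P(C) = 0.10

In odds form, posterior odds = prior odds × likelihood ratio, so prior odds = posterior odds ÷ LR.
Posterior odds = 0.213/(1−0.213) = 0.2706. LR = 0.61/0.25 = 2.4400.
Prior odds = 0.2706/2.4400 = 0.1109, so P(C) = 0.1109/(1+0.1109) ≈ 0.10.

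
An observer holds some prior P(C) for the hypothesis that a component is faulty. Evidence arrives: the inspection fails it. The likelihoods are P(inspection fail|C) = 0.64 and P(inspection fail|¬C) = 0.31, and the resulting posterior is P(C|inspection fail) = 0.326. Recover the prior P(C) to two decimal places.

P(C) = 0.19

Bayes' rule in odds form gives O(C|E) = O(C)·[P(E|C)/P(E|¬C)], hence O(C) = O(C|E)/LR.
Posterior odds = 0.326/(1−0.326) = 0.4837. LR = 0.64/0.31 = 2.0645.
Prior odds = 0.4837/2.0645 = 0.2343, so P(C) = 0.2343/(1+0.2343) ≈ 0.19.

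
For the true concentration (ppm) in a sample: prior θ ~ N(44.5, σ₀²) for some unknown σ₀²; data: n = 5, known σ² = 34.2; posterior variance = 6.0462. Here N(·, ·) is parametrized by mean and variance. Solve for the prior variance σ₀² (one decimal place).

σ₀² = 52.1

For the Normal–Normal model with known σ², precisions add: τ_n = τ₀ + n/σ².
So 1/σ₀² = 1/6.0462 − 5/34.2 = 0.165393 − 0.146199 = 0.019194.
Hence σ₀² = 1/0.019194 ≈ 52.1.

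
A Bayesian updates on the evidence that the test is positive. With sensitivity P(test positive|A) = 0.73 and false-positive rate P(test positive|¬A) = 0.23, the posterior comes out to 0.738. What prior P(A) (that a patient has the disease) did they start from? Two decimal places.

P(A) = 0.47

In odds form, posterior odds = prior odds × likelihood ratio, so prior odds = posterior odds ÷ LR.
Posterior odds = 0.738/(1−0.738) = 2.8168. LR = 0.73/0.23 = 3.1739.
Prior odds = 2.8168/3.1739 = 0.8875, so P(A) = 0.8875/(1+0.8875) ≈ 0.47.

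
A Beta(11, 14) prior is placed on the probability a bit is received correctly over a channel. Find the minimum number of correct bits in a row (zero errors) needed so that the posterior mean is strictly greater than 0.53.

After k correct bits and 0 errors the posterior is Beta(11+k, 14), with mean (11+k)/(11+14+k).
Set (11+k)/(25+k) > 0.53 and solve: k > (0.53·25 − 11)/(1 − 0.53) = 4.787.
The smallest integer exceeding 4.787 is 5, and checking k=5: (16)/(30) = 0.5333 > 0.53.

k = 5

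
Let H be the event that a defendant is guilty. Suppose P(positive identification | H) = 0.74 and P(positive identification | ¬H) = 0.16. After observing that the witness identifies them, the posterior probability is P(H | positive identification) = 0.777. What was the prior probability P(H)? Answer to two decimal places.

Bayes' rule in odds form gives O(H|E) = O(H)·[P(E|H)/P(E|¬H)], hence O(H) = O(H|E)/LR.
Posterior odds = 0.777/(1−0.777) = 3.4843. LR = 0.74/0.16 = 4.6250.
Prior odds = 3.4843/4.6250 = 0.7534, so P(H) = 0.7534/(1+0.7534) ≈ 0.43.

P(H) = 0.43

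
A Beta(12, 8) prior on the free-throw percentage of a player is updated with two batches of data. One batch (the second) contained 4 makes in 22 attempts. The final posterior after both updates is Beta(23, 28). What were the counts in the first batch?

Sequential conjugate updates are equivalent to a single update on the pooled data, so total successes = posterior α − prior α and total failures = posterior β − prior β.
Total across both batches: 23−12=11 makes, 28−8=20 misses.
Subtract the second batch: 11−4=7 makes and 20−18=2 misses.

7 makes and 2 misses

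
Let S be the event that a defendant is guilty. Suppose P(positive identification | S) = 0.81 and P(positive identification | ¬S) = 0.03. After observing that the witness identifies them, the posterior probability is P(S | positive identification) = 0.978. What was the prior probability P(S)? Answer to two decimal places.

P(S) = 0.62

Bayes' rule in odds form gives O(S|E) = O(S)·[P(E|S)/P(E|¬S)], hence O(S) = O(S|E)/LR.
Posterior odds = 0.978/(1−0.978) = 44.4545. LR = 0.81/0.03 = 27.0000.
Prior odds = 44.4545/27.0000 = 1.6465, so P(S) = 1.6465/(1+1.6465) ≈ 0.62.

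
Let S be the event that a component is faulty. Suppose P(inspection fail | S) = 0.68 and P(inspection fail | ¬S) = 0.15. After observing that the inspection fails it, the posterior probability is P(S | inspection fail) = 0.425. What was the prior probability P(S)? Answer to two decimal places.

Bayes' rule in odds form gives O(S|E) = O(S)·[P(E|S)/P(E|¬S)], hence O(S) = O(S|E)/LR.
Posterior odds = 0.425/(1−0.425) = 0.7391. LR = 0.68/0.15 = 4.5333.
Prior odds = 0.7391/4.5333 = 0.1630, so P(S) = 0.1630/(1+0.1630) ≈ 0.14.

P(S) = 0.14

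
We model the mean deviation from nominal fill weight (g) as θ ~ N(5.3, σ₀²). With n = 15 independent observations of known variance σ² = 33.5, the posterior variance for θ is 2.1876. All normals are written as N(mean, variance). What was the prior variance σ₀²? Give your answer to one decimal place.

For the Normal–Normal model with known σ², precisions add: τ_n = τ₀ + n/σ².
So 1/σ₀² = 1/2.1876 − 15/33.5 = 0.457122 − 0.447761 = 0.009361.
Hence σ₀² = 1/0.009361 ≈ 106.8.

σ₀² = 106.8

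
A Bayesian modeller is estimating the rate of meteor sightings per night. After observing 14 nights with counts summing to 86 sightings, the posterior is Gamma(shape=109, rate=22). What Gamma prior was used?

Gamma(shape=23, rate=8)

A Gamma(α, β) prior (rate parametrization) on a Poisson rate with n observations summing to S gives posterior Gamma(α+S, β+n).
So α = 109 − 86 = 23 and β = 22 − 14 = 8.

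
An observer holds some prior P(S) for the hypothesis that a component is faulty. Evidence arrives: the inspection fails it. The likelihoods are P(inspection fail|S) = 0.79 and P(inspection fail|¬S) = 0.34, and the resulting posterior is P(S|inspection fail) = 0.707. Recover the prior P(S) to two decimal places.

P(S) = 0.51

Bayes' rule in odds form gives O(S|E) = O(S)·[P(E|S)/P(E|¬S)], hence O(S) = O(S|E)/LR.
Posterior odds = 0.707/(1−0.707) = 2.4130. LR = 0.79/0.34 = 2.3235.
Prior odds = 2.4130/2.3235 = 1.0385, so P(S) = 1.0385/(1+1.0385) ≈ 0.51.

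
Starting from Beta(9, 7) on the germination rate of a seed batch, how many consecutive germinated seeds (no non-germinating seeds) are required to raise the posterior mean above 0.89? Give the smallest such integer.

k = 48

After k germinated seeds and 0 non-germinating seeds the posterior is Beta(9+k, 7), with mean (9+k)/(9+7+k).
Set (9+k)/(16+k) > 0.89 and solve: k > (0.89·16 − 9)/(1 − 0.89) = 47.636.
The smallest integer exceeding 47.636 is 48, and checking k=48: (57)/(64) = 0.8906 > 0.89.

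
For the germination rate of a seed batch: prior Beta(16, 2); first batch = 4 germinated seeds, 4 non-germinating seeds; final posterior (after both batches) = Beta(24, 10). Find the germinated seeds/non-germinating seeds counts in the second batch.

4 germinated seeds and 4 non-germinating seeds

Because Beta–binomial updating is additive in the counts, the combined data contributed (α_post−α_prior, β_post−β_prior) successes and failures.
Total across both batches: 24−16=8 germinated seeds, 10−2=8 non-germinating seeds.
Subtract the first batch: 8−4=4 germinated seeds and 8−4=4 non-germinating seeds.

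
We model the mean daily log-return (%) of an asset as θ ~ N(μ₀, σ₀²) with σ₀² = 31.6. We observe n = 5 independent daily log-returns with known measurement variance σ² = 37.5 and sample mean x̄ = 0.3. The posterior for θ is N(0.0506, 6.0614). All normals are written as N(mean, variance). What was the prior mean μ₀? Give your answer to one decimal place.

With known observation variance, the Normal–Normal posterior has precision τ_n = τ₀ + n/σ² and mean μ_n = (τ₀μ₀ + (n/σ²)x̄)/τ_n.
Here τ₀ = 1/31.6 = 0.031646 and τ_data = 5/37.5 = 0.133333, so τ_n = 0.164979.
Rearranging for μ₀: μ₀ = (μ_n·τ_n − τ_data·x̄)/τ₀ = (0.0506·0.164979 − 0.133333·0.3) / 0.031646 = -0.031652/0.031646 ≈ -1.0.

μ₀ = -1.0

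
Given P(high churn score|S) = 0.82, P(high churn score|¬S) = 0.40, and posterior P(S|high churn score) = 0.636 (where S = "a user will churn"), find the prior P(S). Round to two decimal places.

In odds form, posterior odds = prior odds × likelihood ratio, so prior odds = posterior odds ÷ LR.
Posterior odds = 0.636/(1−0.636) = 1.7473. LR = 0.82/0.40 = 2.0500.
Prior odds = 1.7473/2.0500 = 0.8523, so P(S) = 0.8523/(1+0.8523) ≈ 0.46.

P(S) = 0.46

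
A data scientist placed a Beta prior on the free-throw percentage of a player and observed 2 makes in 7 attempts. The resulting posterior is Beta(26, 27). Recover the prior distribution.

Beta is conjugate to the binomial likelihood: posterior = Beta(a+s, b+f).
So a = 26 − 2 = 24 and b = 27 − 5 = 22.

Beta(24, 22)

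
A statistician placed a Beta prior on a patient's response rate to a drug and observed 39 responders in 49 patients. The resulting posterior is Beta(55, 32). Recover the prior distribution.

A Beta(a, b) prior with s successes and f failures in binomial data gives a Beta(a+s, b+f) posterior.
Subtract the data counts: 55−39=16, 32−10=22.

Beta(16, 22)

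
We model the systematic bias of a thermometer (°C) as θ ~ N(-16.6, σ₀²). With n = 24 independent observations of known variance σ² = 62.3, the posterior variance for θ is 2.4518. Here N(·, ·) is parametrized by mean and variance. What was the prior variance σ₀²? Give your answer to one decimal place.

For the Normal–Normal model with known σ², precisions add: τ_n = τ₀ + n/σ².
So 1/σ₀² = 1/2.4518 − 24/62.3 = 0.407864 − 0.385233 = 0.022631.
Hence σ₀² = 1/0.022631 ≈ 44.2.

σ₀² = 44.2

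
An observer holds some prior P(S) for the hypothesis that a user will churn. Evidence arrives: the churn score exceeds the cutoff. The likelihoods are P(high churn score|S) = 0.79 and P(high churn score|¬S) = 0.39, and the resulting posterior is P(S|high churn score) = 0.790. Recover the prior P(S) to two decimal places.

Bayes' rule in odds form gives O(S|E) = O(S)·[P(E|S)/P(E|¬S)], hence O(S) = O(S|E)/LR.
Posterior odds = 0.790/(1−0.790) = 3.7619. LR = 0.79/0.39 = 2.0256.
Prior odds = 3.7619/2.0256 = 1.8572, so P(S) = 1.8572/(1+1.8572) ≈ 0.65.

P(S) = 0.65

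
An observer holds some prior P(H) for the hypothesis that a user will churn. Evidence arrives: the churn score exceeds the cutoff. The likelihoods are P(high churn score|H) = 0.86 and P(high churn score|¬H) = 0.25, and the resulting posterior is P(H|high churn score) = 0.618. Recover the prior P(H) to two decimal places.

P(H) = 0.32

Bayes' rule in odds form gives O(H|E) = O(H)·[P(E|H)/P(E|¬H)], hence O(H) = O(H|E)/LR.
Posterior odds = 0.618/(1−0.618) = 1.6178. LR = 0.86/0.25 = 3.4400.
Prior odds = 1.6178/3.4400 = 0.4703, so P(H) = 0.4703/(1+0.4703) ≈ 0.32.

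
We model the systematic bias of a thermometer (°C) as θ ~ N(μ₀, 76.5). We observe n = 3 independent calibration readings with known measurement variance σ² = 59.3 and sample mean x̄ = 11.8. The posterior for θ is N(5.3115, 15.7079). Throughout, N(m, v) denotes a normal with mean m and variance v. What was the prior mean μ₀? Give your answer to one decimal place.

The posterior mean is a precision-weighted average: μ_n = (τ₀μ₀ + τ_data·x̄)/(τ₀+τ_data), with τ₀=1/σ₀² and τ_data=n/σ².
Here τ₀ = 1/76.5 = 0.013072 and τ_data = 3/59.3 = 0.050590, so τ_n = 0.063662.
Rearranging for μ₀: μ₀ = (μ_n·τ_n − τ_data·x̄)/τ₀ = (5.3115·0.063662 − 0.050590·11.8) / 0.013072 = -0.258821/0.013072 ≈ -19.8.

μ₀ = -19.8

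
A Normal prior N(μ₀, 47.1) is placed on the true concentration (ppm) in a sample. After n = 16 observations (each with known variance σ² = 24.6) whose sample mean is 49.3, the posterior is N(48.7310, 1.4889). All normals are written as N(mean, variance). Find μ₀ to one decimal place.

With known observation variance, the Normal–Normal posterior has precision τ_n = τ₀ + n/σ² and mean μ_n = (τ₀μ₀ + (n/σ²)x̄)/τ_n.
Here τ₀ = 1/47.1 = 0.021231 and τ_data = 16/24.6 = 0.650407, so τ_n = 0.671638.
Rearranging for μ₀: μ₀ = (μ_n·τ_n − τ_data·x̄)/τ₀ = (48.7310·0.671638 − 0.650407·49.3) / 0.021231 = 0.664526/0.021231 ≈ 31.3.

μ₀ = 31.3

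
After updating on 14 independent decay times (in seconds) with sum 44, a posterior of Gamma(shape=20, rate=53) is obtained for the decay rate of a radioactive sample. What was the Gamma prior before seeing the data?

Gamma(shape=6, rate=9)

Gamma–exponential conjugacy: posterior shape = α + n, posterior rate = β + Σtᵢ.
So α = 20 − 14 = 6 and β = 53 − 44 = 9.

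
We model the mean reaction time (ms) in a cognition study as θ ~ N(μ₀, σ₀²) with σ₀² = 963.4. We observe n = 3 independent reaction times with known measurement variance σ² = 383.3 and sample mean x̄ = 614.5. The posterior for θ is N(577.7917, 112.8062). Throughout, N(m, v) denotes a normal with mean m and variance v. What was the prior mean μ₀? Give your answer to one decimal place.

With known observation variance, the Normal–Normal posterior has precision τ_n = τ₀ + n/σ² and mean μ_n = (τ₀μ₀ + (n/σ²)x̄)/τ_n.
Here τ₀ = 1/963.4 = 0.001038 and τ_data = 3/383.3 = 0.007827, so τ_n = 0.008865.
Rearranging for μ₀: μ₀ = (μ_n·τ_n − τ_data·x̄)/τ₀ = (577.7917·0.008865 − 0.007827·614.5) / 0.001038 = 0.312432/0.001038 ≈ 301.0.

μ₀ = 301.0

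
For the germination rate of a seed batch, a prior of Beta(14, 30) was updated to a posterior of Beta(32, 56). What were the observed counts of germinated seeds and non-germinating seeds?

Beta is conjugate to the binomial likelihood: posterior = Beta(a+s, b+f).
So s = 32 − 14 = 18 and f = 56 − 30 = 26.

18 germinated seeds and 26 non-germinating seeds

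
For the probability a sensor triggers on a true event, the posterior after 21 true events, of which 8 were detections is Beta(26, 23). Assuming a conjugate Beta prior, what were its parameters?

A Beta(α, β) prior with s successes and f failures in binomial data gives a Beta(α+s, β+f) posterior.
Subtract the data counts: 26−8=18, 23−13=10.

Beta(18, 10)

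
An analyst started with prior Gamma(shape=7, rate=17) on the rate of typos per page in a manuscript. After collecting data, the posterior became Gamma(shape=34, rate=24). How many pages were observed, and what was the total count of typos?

A Gamma(α, β) prior (rate parametrization) on a Poisson rate with n observations summing to S gives posterior Gamma(α+S, β+n).
Matching: Σxᵢ = 34 − 7 = 27 and n = 24 − 17 = 7.

n = 7 pages with total 27 typos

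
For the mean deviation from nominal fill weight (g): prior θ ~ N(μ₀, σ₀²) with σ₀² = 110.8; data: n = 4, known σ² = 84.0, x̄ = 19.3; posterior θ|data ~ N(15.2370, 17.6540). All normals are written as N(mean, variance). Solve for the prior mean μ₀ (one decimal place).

μ₀ = -6.2

With known observation variance, the Normal–Normal posterior has precision τ_n = τ₀ + n/σ² and mean μ_n = (τ₀μ₀ + (n/σ²)x̄)/τ_n.
Here τ₀ = 1/110.8 = 0.009025 and τ_data = 4/84.0 = 0.047619, so τ_n = 0.056644.
Rearranging for μ₀: μ₀ = (μ_n·τ_n − τ_data·x̄)/τ₀ = (15.2370·0.056644 − 0.047619·19.3) / 0.009025 = -0.055962/0.009025 ≈ -6.2.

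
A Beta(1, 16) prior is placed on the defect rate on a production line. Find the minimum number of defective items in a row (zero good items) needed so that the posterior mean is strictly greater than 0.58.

k = 22

After k defective items and 0 good items the posterior is Beta(1+k, 16), with mean (1+k)/(1+16+k).
Set (1+k)/(17+k) > 0.58 and solve: k > (0.58·17 − 1)/(1 − 0.58) = 21.095.
The smallest integer exceeding 21.095 is 22.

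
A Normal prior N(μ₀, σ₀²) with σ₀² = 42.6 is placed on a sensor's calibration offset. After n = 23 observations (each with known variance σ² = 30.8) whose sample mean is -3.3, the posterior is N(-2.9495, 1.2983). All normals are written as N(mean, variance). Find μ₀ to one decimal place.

With known observation variance, the Normal–Normal posterior has precision τ_n = τ₀ + n/σ² and mean μ_n = (τ₀μ₀ + (n/σ²)x̄)/τ_n.
Here τ₀ = 1/42.6 = 0.023474 and τ_data = 23/30.8 = 0.746753, so τ_n = 0.770227.
Rearranging for μ₀: μ₀ = (μ_n·τ_n − τ_data·x̄)/τ₀ = (-2.9495·0.770227 − 0.746753·-3.3) / 0.023474 = 0.192500/0.023474 ≈ 8.2.

μ₀ = 8.2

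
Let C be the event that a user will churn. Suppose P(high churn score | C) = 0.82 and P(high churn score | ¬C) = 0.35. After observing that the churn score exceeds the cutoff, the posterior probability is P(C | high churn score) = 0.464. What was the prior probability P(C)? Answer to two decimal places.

P(C) = 0.27

In odds form, posterior odds = prior odds × likelihood ratio, so prior odds = posterior odds ÷ LR.
Posterior odds = 0.464/(1−0.464) = 0.8657. LR = 0.82/0.35 = 2.3429.
Prior odds = 0.8657/2.3429 = 0.3695, so P(C) = 0.3695/(1+0.3695) ≈ 0.27.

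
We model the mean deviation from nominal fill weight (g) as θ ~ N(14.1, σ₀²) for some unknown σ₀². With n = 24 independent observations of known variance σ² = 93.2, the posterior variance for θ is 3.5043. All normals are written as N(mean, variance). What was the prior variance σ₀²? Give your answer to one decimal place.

For the Normal–Normal model with known σ², precisions add: τ_n = τ₀ + n/σ².
So 1/σ₀² = 1/3.5043 − 24/93.2 = 0.285364 − 0.257511 = 0.027853.
Hence σ₀² = 1/0.027853 ≈ 35.9.

σ₀² = 35.9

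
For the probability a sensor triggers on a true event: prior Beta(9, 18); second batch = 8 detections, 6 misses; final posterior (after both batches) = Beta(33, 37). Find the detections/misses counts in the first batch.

16 detections and 13 misses

Because Beta–binomial updating is additive in the counts, the combined data contributed (α_post−α_prior, β_post−β_prior) successes and failures.
Total across both batches: 33−9=24 detections, 37−18=19 misses.
Subtract the second batch: 24−8=16 detections and 19−6=13 misses.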